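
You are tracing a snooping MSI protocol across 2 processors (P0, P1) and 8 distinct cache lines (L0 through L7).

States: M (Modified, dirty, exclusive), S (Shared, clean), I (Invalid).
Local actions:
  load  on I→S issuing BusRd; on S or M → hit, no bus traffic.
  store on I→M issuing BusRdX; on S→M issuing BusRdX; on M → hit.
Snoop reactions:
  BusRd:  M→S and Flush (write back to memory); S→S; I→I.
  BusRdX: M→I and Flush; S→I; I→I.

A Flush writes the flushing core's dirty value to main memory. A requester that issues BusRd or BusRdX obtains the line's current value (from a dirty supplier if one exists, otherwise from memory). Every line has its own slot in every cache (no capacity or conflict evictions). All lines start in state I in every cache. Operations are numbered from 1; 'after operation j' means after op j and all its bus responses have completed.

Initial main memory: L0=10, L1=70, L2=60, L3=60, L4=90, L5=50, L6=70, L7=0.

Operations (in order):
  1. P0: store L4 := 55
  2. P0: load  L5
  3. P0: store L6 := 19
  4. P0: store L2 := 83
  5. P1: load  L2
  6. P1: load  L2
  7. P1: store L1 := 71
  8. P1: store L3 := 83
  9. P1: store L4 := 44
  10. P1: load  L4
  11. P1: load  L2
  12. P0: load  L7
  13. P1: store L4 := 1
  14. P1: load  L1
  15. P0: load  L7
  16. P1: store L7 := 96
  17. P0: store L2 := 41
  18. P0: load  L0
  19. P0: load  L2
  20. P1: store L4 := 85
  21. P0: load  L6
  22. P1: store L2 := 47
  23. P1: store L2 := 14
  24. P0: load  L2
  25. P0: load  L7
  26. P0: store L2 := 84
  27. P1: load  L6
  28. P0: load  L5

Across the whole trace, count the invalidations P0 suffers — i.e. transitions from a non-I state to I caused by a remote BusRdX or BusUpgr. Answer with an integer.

invalidations = 3

  op1 P0: store L4 := 55 → M/I on L4; bus BusRdX; mem=90
  op2 P0: load  L5 → S/I on L5; bus BusRd; mem=50
  op3 P0: store L6 := 19 → M/I on L6; bus BusRdX; mem=70
  op4 P0: store L2 := 83 → M/I on L2; bus BusRdX; mem=60
  op5 P1: load  L2 → S/S on L2; bus BusRd Flush; mem=83
  op6 P1: load  L2 → S/S on L2; bus (none); mem=83
  op7 P1: store L1 := 71 → I/M on L1; bus BusRdX; mem=70
  op8 P1: store L3 := 83 → I/M on L3; bus BusRdX; mem=60
  op9 P1: store L4 := 44 → I/M on L4; bus BusRdX Flush; mem=55
  op10 P1: load  L4 → I/M on L4; bus (none); mem=55
  op11 P1: load  L2 → S/S on L2; bus (none); mem=83
  op12 P0: load  L7 → S/I on L7; bus BusRd; mem=0
  op13 P1: store L4 := 1 → I/M on L4; bus (none); mem=55
  op14 P1: load  L1 → I/M on L1; bus (none); mem=70
  op15 P0: load  L7 → S/I on L7; bus (none); mem=0
  op16 P1: store L7 := 96 → I/M on L7; bus BusRdX; mem=0
  op17 P0: store L2 := 41 → M/I on L2; bus BusRdX; mem=83
  op18 P0: load  L0 → S/I on L0; bus BusRd; mem=10
  op19 P0: load  L2 → M/I on L2; bus (none); mem=83
  op20 P1: store L4 := 85 → I/M on L4; bus (none); mem=55
  op21 P0: load  L6 → M/I on L6; bus (none); mem=70
  op22 P1: store L2 := 47 → I/M on L2; bus BusRdX Flush; mem=41
  op23 P1: store L2 := 14 → I/M on L2; bus (none); mem=41
  op24 P0: load  L2 → S/S on L2; bus BusRd Flush; mem=14
  op25 P0: load  L7 → S/S on L7; bus BusRd Flush; mem=96
  op26 P0: store L2 := 84 → M/I on L2; bus BusRdX; mem=14
  op27 P1: load  L6 → S/S on L6; bus BusRd Flush; mem=19
  op28 P0: load  L5 → S/I on L5; bus (none); mem=50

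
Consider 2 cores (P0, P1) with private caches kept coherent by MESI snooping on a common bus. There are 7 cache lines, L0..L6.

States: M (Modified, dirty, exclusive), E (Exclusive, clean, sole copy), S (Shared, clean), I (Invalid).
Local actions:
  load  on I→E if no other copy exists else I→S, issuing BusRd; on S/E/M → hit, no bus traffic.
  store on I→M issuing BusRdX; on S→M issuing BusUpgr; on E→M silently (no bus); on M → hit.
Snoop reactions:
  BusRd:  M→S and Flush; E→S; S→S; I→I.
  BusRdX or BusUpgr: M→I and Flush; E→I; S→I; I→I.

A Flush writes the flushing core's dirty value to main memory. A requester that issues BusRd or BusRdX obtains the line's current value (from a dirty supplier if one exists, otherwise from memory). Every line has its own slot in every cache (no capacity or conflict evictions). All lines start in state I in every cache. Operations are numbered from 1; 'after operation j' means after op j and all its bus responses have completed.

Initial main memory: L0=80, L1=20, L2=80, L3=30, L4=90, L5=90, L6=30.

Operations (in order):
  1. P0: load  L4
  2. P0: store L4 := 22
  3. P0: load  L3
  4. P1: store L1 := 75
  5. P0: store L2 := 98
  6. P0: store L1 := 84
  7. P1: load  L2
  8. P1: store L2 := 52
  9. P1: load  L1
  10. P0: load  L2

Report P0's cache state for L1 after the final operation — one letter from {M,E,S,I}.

state = S

1. P0: load  L4  bus=[BusRd]  L4: P0=E P1=I  mem[L4]=90
2. P0: store L4 := 22  bus=[-]  L4: P0=M P1=I  mem[L4]=90
3. P0: load  L3  bus=[BusRd]  L3: P0=E P1=I  mem[L3]=30
4. P1: store L1 := 75  bus=[BusRdX]  L1: P0=I P1=M  mem[L1]=20
5. P0: store L2 := 98  bus=[BusRdX]  L2: P0=M P1=I  mem[L2]=80
6. P0: store L1 := 84  bus=[BusRdX,Flush]  L1: P0=M P1=I  mem[L1]=75
7. P1: load  L2  bus=[BusRd,Flush]  L2: P0=S P1=S  mem[L2]=98
8. P1: store L2 := 52  bus=[BusUpgr]  L2: P0=I P1=M  mem[L2]=98
9. P1: load  L1  bus=[BusRd,Flush]  L1: P0=S P1=S  mem[L1]=84
10. P0: load  L2  bus=[BusRd,Flush]  L2: P0=S P1=S  mem[L2]=52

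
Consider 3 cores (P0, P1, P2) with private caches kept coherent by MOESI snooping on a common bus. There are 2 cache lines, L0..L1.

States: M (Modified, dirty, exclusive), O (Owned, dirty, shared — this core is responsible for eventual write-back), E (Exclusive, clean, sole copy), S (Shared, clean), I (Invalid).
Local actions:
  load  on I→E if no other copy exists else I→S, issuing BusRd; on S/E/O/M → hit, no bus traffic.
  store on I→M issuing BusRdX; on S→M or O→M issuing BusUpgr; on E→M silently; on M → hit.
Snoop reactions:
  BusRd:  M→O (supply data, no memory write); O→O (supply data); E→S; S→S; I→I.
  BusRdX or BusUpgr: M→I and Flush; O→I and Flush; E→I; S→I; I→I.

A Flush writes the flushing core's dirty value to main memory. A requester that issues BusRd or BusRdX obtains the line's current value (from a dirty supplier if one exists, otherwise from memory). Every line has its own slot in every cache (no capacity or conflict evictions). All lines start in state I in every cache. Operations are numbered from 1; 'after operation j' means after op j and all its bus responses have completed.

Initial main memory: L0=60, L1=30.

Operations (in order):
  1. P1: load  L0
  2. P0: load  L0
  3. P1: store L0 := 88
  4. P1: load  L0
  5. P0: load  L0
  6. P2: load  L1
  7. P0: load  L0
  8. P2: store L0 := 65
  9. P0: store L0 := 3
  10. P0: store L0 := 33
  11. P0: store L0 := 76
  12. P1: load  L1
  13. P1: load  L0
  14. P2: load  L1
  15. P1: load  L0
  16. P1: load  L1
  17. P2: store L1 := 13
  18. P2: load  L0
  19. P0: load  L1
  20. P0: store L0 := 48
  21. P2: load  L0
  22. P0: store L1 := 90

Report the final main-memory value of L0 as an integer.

1. P1: load  L0  bus=[BusRd]  L0: P0=I P1=E P2=I  mem[L0]=60
2. P0: load  L0  bus=[BusRd]  L0: P0=S P1=S P2=I  mem[L0]=60
3. P1: store L0 := 88  bus=[BusUpgr]  L0: P0=I P1=M P2=I  mem[L0]=60
4. P1: load  L0  bus=[-]  L0: P0=I P1=M P2=I  mem[L0]=60
5. P0: load  L0  bus=[BusRd]  L0: P0=S P1=O P2=I  mem[L0]=60
6. P2: load  L1  bus=[BusRd]  L1: P0=I P1=I P2=E  mem[L1]=30
7. P0: load  L0  bus=[-]  L0: P0=S P1=O P2=I  mem[L0]=60
8. P2: store L0 := 65  bus=[BusRdX,Flush]  L0: P0=I P1=I P2=M  mem[L0]=88
9. P0: store L0 := 3  bus=[BusRdX,Flush]  L0: P0=M P1=I P2=I  mem[L0]=65
10. P0: store L0 := 33  bus=[-]  L0: P0=M P1=I P2=I  mem[L0]=65
11. P0: store L0 := 76  bus=[-]  L0: P0=M P1=I P2=I  mem[L0]=65
12. P1: load  L1  bus=[BusRd]  L1: P0=I P1=S P2=S  mem[L1]=30
13. P1: load  L0  bus=[BusRd]  L0: P0=O P1=S P2=I  mem[L0]=65
14. P2: load  L1  bus=[-]  L1: P0=I P1=S P2=S  mem[L1]=30
15. P1: load  L0  bus=[-]  L0: P0=O P1=S P2=I  mem[L0]=65
16. P1: load  L1  bus=[-]  L1: P0=I P1=S P2=S  mem[L1]=30
17. P2: store L1 := 13  bus=[BusUpgr]  L1: P0=I P1=I P2=M  mem[L1]=30
18. P2: load  L0  bus=[BusRd]  L0: P0=O P1=S P2=S  mem[L0]=65
19. P0: load  L1  bus=[BusRd]  L1: P0=S P1=I P2=O  mem[L1]=30
20. P0: store L0 := 48  bus=[BusUpgr]  L0: P0=M P1=I P2=I  mem[L0]=65
21. P2: load  L0  bus=[BusRd]  L0: P0=O P1=I P2=S  mem[L0]=65
22. P0: store L1 := 90  bus=[BusUpgr,Flush]  L1: P0=M P1=I P2=I  mem[L1]=13

memory[L0] = 65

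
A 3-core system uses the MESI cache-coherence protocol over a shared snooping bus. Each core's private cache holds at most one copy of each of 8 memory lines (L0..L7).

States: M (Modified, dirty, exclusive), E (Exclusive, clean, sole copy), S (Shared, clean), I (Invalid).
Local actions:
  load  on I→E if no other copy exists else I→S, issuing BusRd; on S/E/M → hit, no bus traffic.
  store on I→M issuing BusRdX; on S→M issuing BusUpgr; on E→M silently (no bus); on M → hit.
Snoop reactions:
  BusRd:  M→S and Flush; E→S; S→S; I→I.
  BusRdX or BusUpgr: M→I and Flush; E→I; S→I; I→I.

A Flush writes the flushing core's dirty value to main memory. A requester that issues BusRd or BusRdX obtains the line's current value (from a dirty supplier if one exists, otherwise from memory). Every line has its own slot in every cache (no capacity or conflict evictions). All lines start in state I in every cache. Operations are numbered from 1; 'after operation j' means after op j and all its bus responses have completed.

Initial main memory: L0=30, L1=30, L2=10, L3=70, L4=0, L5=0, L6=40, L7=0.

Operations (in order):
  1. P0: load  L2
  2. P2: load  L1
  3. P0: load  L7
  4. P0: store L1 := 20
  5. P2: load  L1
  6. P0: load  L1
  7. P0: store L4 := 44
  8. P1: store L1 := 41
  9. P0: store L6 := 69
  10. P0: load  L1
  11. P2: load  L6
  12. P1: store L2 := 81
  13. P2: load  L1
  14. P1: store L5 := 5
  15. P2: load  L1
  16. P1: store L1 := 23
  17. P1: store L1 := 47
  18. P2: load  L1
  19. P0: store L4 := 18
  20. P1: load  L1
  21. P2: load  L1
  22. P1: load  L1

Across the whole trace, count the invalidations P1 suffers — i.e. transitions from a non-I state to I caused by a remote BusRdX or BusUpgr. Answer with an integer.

invalidations = 0

1. P0: load  L2  bus=[BusRd]  L2: P0=E P1=I P2=I  mem[L2]=10
2. P2: load  L1  bus=[BusRd]  L1: P0=I P1=I P2=E  mem[L1]=30
3. P0: load  L7  bus=[BusRd]  L7: P0=E P1=I P2=I  mem[L7]=0
4. P0: store L1 := 20  bus=[BusRdX]  L1: P0=M P1=I P2=I  mem[L1]=30
5. P2: load  L1  bus=[BusRd,Flush]  L1: P0=S P1=I P2=S  mem[L1]=20
6. P0: load  L1  bus=[-]  L1: P0=S P1=I P2=S  mem[L1]=20
7. P0: store L4 := 44  bus=[BusRdX]  L4: P0=M P1=I P2=I  mem[L4]=0
8. P1: store L1 := 41  bus=[BusRdX]  L1: P0=I P1=M P2=I  mem[L1]=20
9. P0: store L6 := 69  bus=[BusRdX]  L6: P0=M P1=I P2=I  mem[L6]=40
10. P0: load  L1  bus=[BusRd,Flush]  L1: P0=S P1=S P2=I  mem[L1]=41
11. P2: load  L6  bus=[BusRd,Flush]  L6: P0=S P1=I P2=S  mem[L6]=69
12. P1: store L2 := 81  bus=[BusRdX]  L2: P0=I P1=M P2=I  mem[L2]=10
13. P2: load  L1  bus=[BusRd]  L1: P0=S P1=S P2=S  mem[L1]=41
14. P1: store L5 := 5  bus=[BusRdX]  L5: P0=I P1=M P2=I  mem[L5]=0
15. P2: load  L1  bus=[-]  L1: P0=S P1=S P2=S  mem[L1]=41
16. P1: store L1 := 23  bus=[BusUpgr]  L1: P0=I P1=M P2=I  mem[L1]=41
17. P1: store L1 := 47  bus=[-]  L1: P0=I P1=M P2=I  mem[L1]=41
18. P2: load  L1  bus=[BusRd,Flush]  L1: P0=I P1=S P2=S  mem[L1]=47
19. P0: store L4 := 18  bus=[-]  L4: P0=M P1=I P2=I  mem[L4]=0
20. P1: load  L1  bus=[-]  L1: P0=I P1=S P2=S  mem[L1]=47
21. P2: load  L1  bus=[-]  L1: P0=I P1=S P2=S  mem[L1]=47
22. P1: load  L1  bus=[-]  L1: P0=I P1=S P2=S  mem[L1]=47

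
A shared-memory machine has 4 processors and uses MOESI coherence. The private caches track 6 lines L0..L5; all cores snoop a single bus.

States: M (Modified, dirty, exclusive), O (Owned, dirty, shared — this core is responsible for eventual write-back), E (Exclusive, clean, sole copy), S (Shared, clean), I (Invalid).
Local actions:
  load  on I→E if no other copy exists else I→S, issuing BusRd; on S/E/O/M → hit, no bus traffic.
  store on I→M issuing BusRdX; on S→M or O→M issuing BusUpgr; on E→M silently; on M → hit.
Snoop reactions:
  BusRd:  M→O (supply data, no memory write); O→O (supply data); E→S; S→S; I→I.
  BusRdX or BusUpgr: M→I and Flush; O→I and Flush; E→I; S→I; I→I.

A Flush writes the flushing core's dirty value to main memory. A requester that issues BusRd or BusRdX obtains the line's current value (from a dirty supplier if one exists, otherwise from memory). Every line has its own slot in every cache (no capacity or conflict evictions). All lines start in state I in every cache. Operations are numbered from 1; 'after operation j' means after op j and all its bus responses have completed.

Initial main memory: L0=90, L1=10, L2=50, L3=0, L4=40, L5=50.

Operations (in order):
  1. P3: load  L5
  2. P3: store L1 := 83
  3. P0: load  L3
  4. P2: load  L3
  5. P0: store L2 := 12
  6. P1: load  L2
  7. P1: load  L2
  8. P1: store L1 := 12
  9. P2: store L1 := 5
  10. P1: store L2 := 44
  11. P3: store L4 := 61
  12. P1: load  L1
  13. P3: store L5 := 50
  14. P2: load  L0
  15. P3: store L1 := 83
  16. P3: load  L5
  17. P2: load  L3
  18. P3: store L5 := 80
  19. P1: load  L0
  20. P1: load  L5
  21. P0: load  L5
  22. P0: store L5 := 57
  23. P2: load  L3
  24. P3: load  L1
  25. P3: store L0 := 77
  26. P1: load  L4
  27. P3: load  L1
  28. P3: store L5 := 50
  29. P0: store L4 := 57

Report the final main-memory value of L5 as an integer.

[1] P3: load  L5 | P0:I, P1:I, P2:I, P3:E(50) | bus: BusRd
[2] P3: store L1 := 83 | P0:I, P1:I, P2:I, P3:M(83) | bus: BusRdX
[3] P0: load  L3 | P0:E(0), P1:I, P2:I, P3:I | bus: BusRd
[4] P2: load  L3 | P0:S(0), P1:I, P2:S(0), P3:I | bus: BusRd
[5] P0: store L2 := 12 | P0:M(12), P1:I, P2:I, P3:I | bus: BusRdX
[6] P1: load  L2 | P0:O(12), P1:S(12), P2:I, P3:I | bus: BusRd
[7] P1: load  L2 | P0:O(12), P1:S(12), P2:I, P3:I | bus: none
[8] P1: store L1 := 12 | P0:I, P1:M(12), P2:I, P3:I | bus: BusRdX,Flush
[9] P2: store L1 := 5 | P0:I, P1:I, P2:M(5), P3:I | bus: BusRdX,Flush
[10] P1: store L2 := 44 | P0:I, P1:M(44), P2:I, P3:I | bus: BusUpgr,Flush
[11] P3: store L4 := 61 | P0:I, P1:I, P2:I, P3:M(61) | bus: BusRdX
[12] P1: load  L1 | P0:I, P1:S(5), P2:O(5), P3:I | bus: BusRd
[13] P3: store L5 := 50 | P0:I, P1:I, P2:I, P3:M(50) | bus: none
[14] P2: load  L0 | P0:I, P1:I, P2:E(90), P3:I | bus: BusRd
[15] P3: store L1 := 83 | P0:I, P1:I, P2:I, P3:M(83) | bus: BusRdX,Flush
[16] P3: load  L5 | P0:I, P1:I, P2:I, P3:M(50) | bus: none
[17] P2: load  L3 | P0:S(0), P1:I, P2:S(0), P3:I | bus: none
[18] P3: store L5 := 80 | P0:I, P1:I, P2:I, P3:M(80) | bus: none
[19] P1: load  L0 | P0:I, P1:S(90), P2:S(90), P3:I | bus: BusRd
[20] P1: load  L5 | P0:I, P1:S(80), P2:I, P3:O(80) | bus: BusRd
[21] P0: load  L5 | P0:S(80), P1:S(80), P2:I, P3:O(80) | bus: BusRd
[22] P0: store L5 := 57 | P0:M(57), P1:I, P2:I, P3:I | bus: BusUpgr,Flush
[23] P2: load  L3 | P0:S(0), P1:I, P2:S(0), P3:I | bus: none
[24] P3: load  L1 | P0:I, P1:I, P2:I, P3:M(83) | bus: none
[25] P3: store L0 := 77 | P0:I, P1:I, P2:I, P3:M(77) | bus: BusRdX
[26] P1: load  L4 | P0:I, P1:S(61), P2:I, P3:O(61) | bus: BusRd
[27] P3: load  L1 | P0:I, P1:I, P2:I, P3:M(83) | bus: none
[28] P3: store L5 := 50 | P0:I, P1:I, P2:I, P3:M(50) | bus: BusRdX,Flush
[29] P0: store L4 := 57 | P0:M(57), P1:I, P2:I, P3:I | bus: BusRdX,Flush

memory[L5] = 57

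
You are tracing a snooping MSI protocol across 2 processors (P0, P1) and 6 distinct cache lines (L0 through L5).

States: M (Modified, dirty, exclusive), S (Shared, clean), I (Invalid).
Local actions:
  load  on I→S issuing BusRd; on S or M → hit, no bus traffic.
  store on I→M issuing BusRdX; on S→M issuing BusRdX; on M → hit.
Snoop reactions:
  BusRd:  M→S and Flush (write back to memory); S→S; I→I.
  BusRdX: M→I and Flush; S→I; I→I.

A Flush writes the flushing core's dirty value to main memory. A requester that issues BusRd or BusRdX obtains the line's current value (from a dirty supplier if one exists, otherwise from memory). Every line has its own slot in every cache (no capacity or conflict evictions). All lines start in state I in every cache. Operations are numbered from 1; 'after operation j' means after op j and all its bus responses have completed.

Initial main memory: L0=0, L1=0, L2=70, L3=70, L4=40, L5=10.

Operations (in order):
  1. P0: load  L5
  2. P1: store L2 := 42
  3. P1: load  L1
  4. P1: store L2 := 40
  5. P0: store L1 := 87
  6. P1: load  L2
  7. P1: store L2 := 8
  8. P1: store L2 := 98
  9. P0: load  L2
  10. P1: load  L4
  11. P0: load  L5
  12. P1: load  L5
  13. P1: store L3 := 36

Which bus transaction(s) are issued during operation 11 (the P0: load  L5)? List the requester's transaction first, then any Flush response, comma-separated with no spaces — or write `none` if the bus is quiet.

bus = none

1. P0: load  L5  bus=[BusRd]  L5: P0=S P1=I  mem[L5]=10
2. P1: store L2 := 42  bus=[BusRdX]  L2: P0=I P1=M  mem[L2]=70
3. P1: load  L1  bus=[BusRd]  L1: P0=I P1=S  mem[L1]=0
4. P1: store L2 := 40  bus=[-]  L2: P0=I P1=M  mem[L2]=70
5. P0: store L1 := 87  bus=[BusRdX]  L1: P0=M P1=I  mem[L1]=0
6. P1: load  L2  bus=[-]  L2: P0=I P1=M  mem[L2]=70
7. P1: store L2 := 8  bus=[-]  L2: P0=I P1=M  mem[L2]=70
8. P1: store L2 := 98  bus=[-]  L2: P0=I P1=M  mem[L2]=70
9. P0: load  L2  bus=[BusRd,Flush]  L2: P0=S P1=S  mem[L2]=98
10. P1: load  L4  bus=[BusRd]  L4: P0=I P1=S  mem[L4]=40
11. P0: load  L5  bus=[-]  L5: P0=S P1=I  mem[L5]=10
12. P1: load  L5  bus=[BusRd]  L5: P0=S P1=S  mem[L5]=10
13. P1: store L3 := 36  bus=[BusRdX]  L3: P0=I P1=M  mem[L3]=70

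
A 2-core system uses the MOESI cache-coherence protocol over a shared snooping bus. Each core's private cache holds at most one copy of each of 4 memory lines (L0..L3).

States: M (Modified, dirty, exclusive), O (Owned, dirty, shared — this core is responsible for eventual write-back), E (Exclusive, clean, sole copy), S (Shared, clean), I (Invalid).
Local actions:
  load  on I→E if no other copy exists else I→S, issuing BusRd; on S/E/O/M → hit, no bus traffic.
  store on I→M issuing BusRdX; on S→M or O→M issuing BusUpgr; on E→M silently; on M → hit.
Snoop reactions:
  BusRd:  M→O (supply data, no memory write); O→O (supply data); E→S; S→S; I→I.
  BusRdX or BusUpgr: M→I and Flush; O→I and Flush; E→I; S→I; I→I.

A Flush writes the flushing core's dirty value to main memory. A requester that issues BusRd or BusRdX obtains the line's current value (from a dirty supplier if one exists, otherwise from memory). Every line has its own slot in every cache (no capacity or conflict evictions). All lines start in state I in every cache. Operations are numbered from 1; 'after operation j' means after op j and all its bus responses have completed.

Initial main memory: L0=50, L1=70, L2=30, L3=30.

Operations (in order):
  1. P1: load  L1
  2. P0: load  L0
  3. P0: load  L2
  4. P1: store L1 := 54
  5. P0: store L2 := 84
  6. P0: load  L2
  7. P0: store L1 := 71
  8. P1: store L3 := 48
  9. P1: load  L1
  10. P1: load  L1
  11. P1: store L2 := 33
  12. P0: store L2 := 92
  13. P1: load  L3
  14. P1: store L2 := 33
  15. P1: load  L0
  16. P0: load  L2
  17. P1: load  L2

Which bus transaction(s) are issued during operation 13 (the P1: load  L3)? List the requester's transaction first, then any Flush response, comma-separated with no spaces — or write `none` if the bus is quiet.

bus = none

1. P1: load  L1  bus=[BusRd]  L1: P0=I P1=E  mem[L1]=70
2. P0: load  L0  bus=[BusRd]  L0: P0=E P1=I  mem[L0]=50
3. P0: load  L2  bus=[BusRd]  L2: P0=E P1=I  mem[L2]=30
4. P1: store L1 := 54  bus=[-]  L1: P0=I P1=M  mem[L1]=70
5. P0: store L2 := 84  bus=[-]  L2: P0=M P1=I  mem[L2]=30
6. P0: load  L2  bus=[-]  L2: P0=M P1=I  mem[L2]=30
7. P0: store L1 := 71  bus=[BusRdX,Flush]  L1: P0=M P1=I  mem[L1]=54
8. P1: store L3 := 48  bus=[BusRdX]  L3: P0=I P1=M  mem[L3]=30
9. P1: load  L1  bus=[BusRd]  L1: P0=O P1=S  mem[L1]=54
10. P1: load  L1  bus=[-]  L1: P0=O P1=S  mem[L1]=54
11. P1: store L2 := 33  bus=[BusRdX,Flush]  L2: P0=I P1=M  mem[L2]=84
12. P0: store L2 := 92  bus=[BusRdX,Flush]  L2: P0=M P1=I  mem[L2]=33
13. P1: load  L3  bus=[-]  L3: P0=I P1=M  mem[L3]=30
14. P1: store L2 := 33  bus=[BusRdX,Flush]  L2: P0=I P1=M  mem[L2]=92
15. P1: load  L0  bus=[BusRd]  L0: P0=S P1=S  mem[L0]=50
16. P0: load  L2  bus=[BusRd]  L2: P0=S P1=O  mem[L2]=92
17. P1: load  L2  bus=[-]  L2: P0=S P1=O  mem[L2]=92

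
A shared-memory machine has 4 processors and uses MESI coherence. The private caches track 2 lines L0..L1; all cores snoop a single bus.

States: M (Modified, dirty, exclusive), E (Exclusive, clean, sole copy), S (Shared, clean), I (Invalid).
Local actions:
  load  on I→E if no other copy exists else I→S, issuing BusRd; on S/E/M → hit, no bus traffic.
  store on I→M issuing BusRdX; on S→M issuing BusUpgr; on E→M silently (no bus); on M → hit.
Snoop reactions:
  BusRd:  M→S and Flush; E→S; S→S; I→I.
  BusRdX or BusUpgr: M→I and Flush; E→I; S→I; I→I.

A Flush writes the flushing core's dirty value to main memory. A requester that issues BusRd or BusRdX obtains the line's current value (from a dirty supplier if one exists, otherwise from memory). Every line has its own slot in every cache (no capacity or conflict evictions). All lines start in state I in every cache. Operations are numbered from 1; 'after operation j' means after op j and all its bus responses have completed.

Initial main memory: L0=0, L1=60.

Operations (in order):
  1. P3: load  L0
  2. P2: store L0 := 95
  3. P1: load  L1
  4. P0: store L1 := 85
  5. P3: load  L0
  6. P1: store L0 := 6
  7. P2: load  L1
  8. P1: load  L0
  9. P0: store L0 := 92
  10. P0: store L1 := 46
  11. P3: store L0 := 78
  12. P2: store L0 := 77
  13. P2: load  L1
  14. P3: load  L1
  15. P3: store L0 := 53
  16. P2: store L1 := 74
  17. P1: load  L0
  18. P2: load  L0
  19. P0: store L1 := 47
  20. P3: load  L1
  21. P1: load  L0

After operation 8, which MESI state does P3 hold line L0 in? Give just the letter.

  op1 P3: load  L0 → I/I/I/E on L0; bus BusRd; mem=0
  op2 P2: store L0 := 95 → I/I/M/I on L0; bus BusRdX; mem=0
  op3 P1: load  L1 → I/E/I/I on L1; bus BusRd; mem=60
  op4 P0: store L1 := 85 → M/I/I/I on L1; bus BusRdX; mem=60
  op5 P3: load  L0 → I/I/S/S on L0; bus BusRd Flush; mem=95
  op6 P1: store L0 := 6 → I/M/I/I on L0; bus BusRdX; mem=95
  op7 P2: load  L1 → S/I/S/I on L1; bus BusRd Flush; mem=85
  op8 P1: load  L0 → I/M/I/I on L0; bus (none); mem=95
  op9 P0: store L0 := 92 → M/I/I/I on L0; bus BusRdX Flush; mem=6
  op10 P0: store L1 := 46 → M/I/I/I on L1; bus BusUpgr; mem=85
  op11 P3: store L0 := 78 → I/I/I/M on L0; bus BusRdX Flush; mem=92
  op12 P2: store L0 := 77 → I/I/M/I on L0; bus BusRdX Flush; mem=78
  op13 P2: load  L1 → S/I/S/I on L1; bus BusRd Flush; mem=46
  op14 P3: load  L1 → S/I/S/S on L1; bus BusRd; mem=46
  op15 P3: store L0 := 53 → I/I/I/M on L0; bus BusRdX Flush; mem=77
  op16 P2: store L1 := 74 → I/I/M/I on L1; bus BusUpgr; mem=46
  op17 P1: load  L0 → I/S/I/S on L0; bus BusRd Flush; mem=53
  op18 P2: load  L0 → I/S/S/S on L0; bus BusRd; mem=53
  op19 P0: store L1 := 47 → M/I/I/I on L1; bus BusRdX Flush; mem=74
  op20 P3: load  L1 → S/I/I/S on L1; bus BusRd Flush; mem=47
  op21 P1: load  L0 → I/S/S/S on L0; bus (none); mem=53

state = I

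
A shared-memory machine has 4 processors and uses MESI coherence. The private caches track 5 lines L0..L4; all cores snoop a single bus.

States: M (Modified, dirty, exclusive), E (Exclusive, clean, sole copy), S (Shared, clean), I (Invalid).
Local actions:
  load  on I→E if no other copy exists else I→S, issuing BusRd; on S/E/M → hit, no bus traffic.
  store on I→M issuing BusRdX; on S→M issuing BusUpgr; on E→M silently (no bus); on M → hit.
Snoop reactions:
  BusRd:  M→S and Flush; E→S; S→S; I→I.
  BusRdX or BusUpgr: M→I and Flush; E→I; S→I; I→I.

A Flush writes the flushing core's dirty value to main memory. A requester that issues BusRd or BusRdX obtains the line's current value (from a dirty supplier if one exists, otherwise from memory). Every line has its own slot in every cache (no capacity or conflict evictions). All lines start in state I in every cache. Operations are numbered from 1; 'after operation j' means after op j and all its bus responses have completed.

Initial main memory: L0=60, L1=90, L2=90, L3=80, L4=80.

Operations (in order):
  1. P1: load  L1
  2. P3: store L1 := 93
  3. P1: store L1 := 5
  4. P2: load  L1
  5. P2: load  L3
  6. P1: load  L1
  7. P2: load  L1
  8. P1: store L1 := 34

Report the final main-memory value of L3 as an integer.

1. P1: load  L1  bus=[BusRd]  L1: P0=I P1=E P2=I P3=I  mem[L1]=90
2. P3: store L1 := 93  bus=[BusRdX]  L1: P0=I P1=I P2=I P3=M  mem[L1]=90
3. P1: store L1 := 5  bus=[BusRdX,Flush]  L1: P0=I P1=M P2=I P3=I  mem[L1]=93
4. P2: load  L1  bus=[BusRd,Flush]  L1: P0=I P1=S P2=S P3=I  mem[L1]=5
5. P2: load  L3  bus=[BusRd]  L3: P0=I P1=I P2=E P3=I  mem[L3]=80
6. P1: load  L1  bus=[-]  L1: P0=I P1=S P2=S P3=I  mem[L1]=5
7. P2: load  L1  bus=[-]  L1: P0=I P1=S P2=S P3=I  mem[L1]=5
8. P1: store L1 := 34  bus=[BusUpgr]  L1: P0=I P1=M P2=I P3=I  mem[L1]=5

memory[L3] = 80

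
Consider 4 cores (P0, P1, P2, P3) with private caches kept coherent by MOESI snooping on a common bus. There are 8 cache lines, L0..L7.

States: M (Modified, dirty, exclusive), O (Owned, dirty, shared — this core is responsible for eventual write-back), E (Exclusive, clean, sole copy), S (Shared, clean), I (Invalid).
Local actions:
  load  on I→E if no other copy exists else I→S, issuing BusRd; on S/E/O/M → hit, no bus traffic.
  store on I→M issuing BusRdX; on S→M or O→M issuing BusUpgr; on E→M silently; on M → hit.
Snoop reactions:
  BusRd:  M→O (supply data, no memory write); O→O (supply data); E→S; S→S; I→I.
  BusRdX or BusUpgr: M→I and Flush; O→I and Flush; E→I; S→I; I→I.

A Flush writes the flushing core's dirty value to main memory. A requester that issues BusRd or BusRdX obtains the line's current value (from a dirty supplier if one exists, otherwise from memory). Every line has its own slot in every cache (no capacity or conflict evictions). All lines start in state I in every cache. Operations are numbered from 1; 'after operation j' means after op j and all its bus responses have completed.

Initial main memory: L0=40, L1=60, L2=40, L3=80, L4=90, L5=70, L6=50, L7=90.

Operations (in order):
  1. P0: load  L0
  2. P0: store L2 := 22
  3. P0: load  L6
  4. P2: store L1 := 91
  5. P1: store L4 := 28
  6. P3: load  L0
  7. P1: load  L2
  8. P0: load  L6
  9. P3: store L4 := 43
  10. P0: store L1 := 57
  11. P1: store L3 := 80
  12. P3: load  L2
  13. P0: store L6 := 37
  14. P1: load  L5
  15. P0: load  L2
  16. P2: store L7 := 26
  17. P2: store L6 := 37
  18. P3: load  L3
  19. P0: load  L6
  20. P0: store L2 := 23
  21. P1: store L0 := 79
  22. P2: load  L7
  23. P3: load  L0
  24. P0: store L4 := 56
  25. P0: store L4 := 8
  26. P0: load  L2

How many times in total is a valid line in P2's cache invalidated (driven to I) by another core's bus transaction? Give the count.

invalidations = 1

  op1 P0: load  L0 → E/I/I/I on L0; bus BusRd; mem=40
  op2 P0: store L2 := 22 → M/I/I/I on L2; bus BusRdX; mem=40
  op3 P0: load  L6 → E/I/I/I on L6; bus BusRd; mem=50
  op4 P2: store L1 := 91 → I/I/M/I on L1; bus BusRdX; mem=60
  op5 P1: store L4 := 28 → I/M/I/I on L4; bus BusRdX; mem=90
  op6 P3: load  L0 → S/I/I/S on L0; bus BusRd; mem=40
  op7 P1: load  L2 → O/S/I/I on L2; bus BusRd; mem=40
  op8 P0: load  L6 → E/I/I/I on L6; bus (none); mem=50
  op9 P3: store L4 := 43 → I/I/I/M on L4; bus BusRdX Flush; mem=28
  op10 P0: store L1 := 57 → M/I/I/I on L1; bus BusRdX Flush; mem=91
  op11 P1: store L3 := 80 → I/M/I/I on L3; bus BusRdX; mem=80
  op12 P3: load  L2 → O/S/I/S on L2; bus BusRd; mem=40
  op13 P0: store L6 := 37 → M/I/I/I on L6; bus (none); mem=50
  op14 P1: load  L5 → I/E/I/I on L5; bus BusRd; mem=70
  op15 P0: load  L2 → O/S/I/S on L2; bus (none); mem=40
  op16 P2: store L7 := 26 → I/I/M/I on L7; bus BusRdX; mem=90
  op17 P2: store L6 := 37 → I/I/M/I on L6; bus BusRdX Flush; mem=37
  op18 P3: load  L3 → I/O/I/S on L3; bus BusRd; mem=80
  op19 P0: load  L6 → S/I/O/I on L6; bus BusRd; mem=37
  op20 P0: store L2 := 23 → M/I/I/I on L2; bus BusUpgr; mem=40
  op21 P1: store L0 := 79 → I/M/I/I on L0; bus BusRdX; mem=40
  op22 P2: load  L7 → I/I/M/I on L7; bus (none); mem=90
  op23 P3: load  L0 → I/O/I/S on L0; bus BusRd; mem=40
  op24 P0: store L4 := 56 → M/I/I/I on L4; bus BusRdX Flush; mem=43
  op25 P0: store L4 := 8 → M/I/I/I on L4; bus (none); mem=43
  op26 P0: load  L2 → M/I/I/I on L2; bus (none); mem=40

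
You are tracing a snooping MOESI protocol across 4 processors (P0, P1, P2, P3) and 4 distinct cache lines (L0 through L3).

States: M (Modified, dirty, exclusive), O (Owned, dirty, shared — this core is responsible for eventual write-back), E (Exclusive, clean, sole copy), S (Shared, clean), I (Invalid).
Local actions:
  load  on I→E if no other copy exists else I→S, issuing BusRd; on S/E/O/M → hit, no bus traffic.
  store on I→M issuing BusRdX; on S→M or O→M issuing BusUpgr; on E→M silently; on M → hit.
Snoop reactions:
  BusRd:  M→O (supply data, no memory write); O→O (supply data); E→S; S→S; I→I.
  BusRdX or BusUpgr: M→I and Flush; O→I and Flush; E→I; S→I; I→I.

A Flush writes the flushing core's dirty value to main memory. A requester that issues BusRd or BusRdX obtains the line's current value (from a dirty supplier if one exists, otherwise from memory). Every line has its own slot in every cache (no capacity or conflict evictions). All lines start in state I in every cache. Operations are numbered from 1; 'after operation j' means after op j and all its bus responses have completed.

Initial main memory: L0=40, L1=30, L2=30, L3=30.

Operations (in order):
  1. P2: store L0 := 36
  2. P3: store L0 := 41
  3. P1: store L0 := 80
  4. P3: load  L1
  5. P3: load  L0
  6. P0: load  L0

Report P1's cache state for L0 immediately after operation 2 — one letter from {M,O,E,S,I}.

state = I

[1] P2: store L0 := 36 | P0:I, P1:I, P2:M(36), P3:I | bus: BusRdX
[2] P3: store L0 := 41 | P0:I, P1:I, P2:I, P3:M(41) | bus: BusRdX,Flush
[3] P1: store L0 := 80 | P0:I, P1:M(80), P2:I, P3:I | bus: BusRdX,Flush
[4] P3: load  L1 | P0:I, P1:I, P2:I, P3:E(30) | bus: BusRd
[5] P3: load  L0 | P0:I, P1:O(80), P2:I, P3:S(80) | bus: BusRd
[6] P0: load  L0 | P0:S(80), P1:O(80), P2:I, P3:S(80) | bus: BusRd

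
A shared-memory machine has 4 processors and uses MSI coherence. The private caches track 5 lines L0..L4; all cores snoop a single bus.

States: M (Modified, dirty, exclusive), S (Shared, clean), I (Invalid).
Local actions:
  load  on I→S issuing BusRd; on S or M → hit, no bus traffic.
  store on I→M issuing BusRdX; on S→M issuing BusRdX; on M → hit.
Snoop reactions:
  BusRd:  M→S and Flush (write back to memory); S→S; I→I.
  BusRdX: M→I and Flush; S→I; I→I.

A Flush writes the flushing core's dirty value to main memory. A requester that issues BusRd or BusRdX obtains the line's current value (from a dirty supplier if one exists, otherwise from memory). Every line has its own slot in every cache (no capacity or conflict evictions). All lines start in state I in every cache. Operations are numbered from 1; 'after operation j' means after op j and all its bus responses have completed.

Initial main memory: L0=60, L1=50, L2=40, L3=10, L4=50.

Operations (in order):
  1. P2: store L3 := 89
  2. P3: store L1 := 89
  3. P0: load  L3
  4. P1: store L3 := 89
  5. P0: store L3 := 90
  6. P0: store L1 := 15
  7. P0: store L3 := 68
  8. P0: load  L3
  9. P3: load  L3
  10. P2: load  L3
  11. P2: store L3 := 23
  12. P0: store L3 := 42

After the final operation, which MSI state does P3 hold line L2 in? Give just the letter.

[1] P2: store L3 := 89 | P0:I, P1:I, P2:M(89), P3:I | bus: BusRdX
[2] P3: store L1 := 89 | P0:I, P1:I, P2:I, P3:M(89) | bus: BusRdX
[3] P0: load  L3 | P0:S(89), P1:I, P2:S(89), P3:I | bus: BusRd,Flush
[4] P1: store L3 := 89 | P0:I, P1:M(89), P2:I, P3:I | bus: BusRdX
[5] P0: store L3 := 90 | P0:M(90), P1:I, P2:I, P3:I | bus: BusRdX,Flush
[6] P0: store L1 := 15 | P0:M(15), P1:I, P2:I, P3:I | bus: BusRdX,Flush
[7] P0: store L3 := 68 | P0:M(68), P1:I, P2:I, P3:I | bus: none
[8] P0: load  L3 | P0:M(68), P1:I, P2:I, P3:I | bus: none
[9] P3: load  L3 | P0:S(68), P1:I, P2:I, P3:S(68) | bus: BusRd,Flush
[10] P2: load  L3 | P0:S(68), P1:I, P2:S(68), P3:S(68) | bus: BusRd
[11] P2: store L3 := 23 | P0:I, P1:I, P2:M(23), P3:I | bus: BusRdX
[12] P0: store L3 := 42 | P0:M(42), P1:I, P2:I, P3:I | bus: BusRdX,Flush

state = I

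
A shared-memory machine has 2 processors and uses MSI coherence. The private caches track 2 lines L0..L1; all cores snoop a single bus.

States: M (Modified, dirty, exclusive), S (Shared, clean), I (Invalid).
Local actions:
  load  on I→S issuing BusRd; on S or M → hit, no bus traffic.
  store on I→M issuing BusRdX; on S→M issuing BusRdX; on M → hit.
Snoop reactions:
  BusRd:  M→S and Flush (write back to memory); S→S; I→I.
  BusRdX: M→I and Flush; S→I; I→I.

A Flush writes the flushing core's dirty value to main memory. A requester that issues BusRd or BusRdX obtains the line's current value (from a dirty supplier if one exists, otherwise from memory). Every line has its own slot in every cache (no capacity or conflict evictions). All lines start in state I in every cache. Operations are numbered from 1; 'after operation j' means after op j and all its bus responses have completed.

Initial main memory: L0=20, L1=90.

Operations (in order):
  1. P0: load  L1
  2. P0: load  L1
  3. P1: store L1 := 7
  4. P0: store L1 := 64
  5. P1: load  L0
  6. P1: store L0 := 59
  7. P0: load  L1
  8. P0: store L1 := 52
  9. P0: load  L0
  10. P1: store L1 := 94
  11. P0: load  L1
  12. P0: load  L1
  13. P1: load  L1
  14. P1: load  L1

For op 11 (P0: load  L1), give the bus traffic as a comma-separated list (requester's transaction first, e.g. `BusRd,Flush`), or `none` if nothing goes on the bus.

bus = BusRd,Flush

[1] P0: load  L1 | P0:S(90), P1:I | bus: BusRd
[2] P0: load  L1 | P0:S(90), P1:I | bus: none
[3] P1: store L1 := 7 | P0:I, P1:M(7) | bus: BusRdX
[4] P0: store L1 := 64 | P0:M(64), P1:I | bus: BusRdX,Flush
[5] P1: load  L0 | P0:I, P1:S(20) | bus: BusRd
[6] P1: store L0 := 59 | P0:I, P1:M(59) | bus: BusRdX
[7] P0: load  L1 | P0:M(64), P1:I | bus: none
[8] P0: store L1 := 52 | P0:M(52), P1:I | bus: none
[9] P0: load  L0 | P0:S(59), P1:S(59) | bus: BusRd,Flush
[10] P1: store L1 := 94 | P0:I, P1:M(94) | bus: BusRdX,Flush
[11] P0: load  L1 | P0:S(94), P1:S(94) | bus: BusRd,Flush
[12] P0: load  L1 | P0:S(94), P1:S(94) | bus: none
[13] P1: load  L1 | P0:S(94), P1:S(94) | bus: none
[14] P1: load  L1 | P0:S(94), P1:S(94) | bus: none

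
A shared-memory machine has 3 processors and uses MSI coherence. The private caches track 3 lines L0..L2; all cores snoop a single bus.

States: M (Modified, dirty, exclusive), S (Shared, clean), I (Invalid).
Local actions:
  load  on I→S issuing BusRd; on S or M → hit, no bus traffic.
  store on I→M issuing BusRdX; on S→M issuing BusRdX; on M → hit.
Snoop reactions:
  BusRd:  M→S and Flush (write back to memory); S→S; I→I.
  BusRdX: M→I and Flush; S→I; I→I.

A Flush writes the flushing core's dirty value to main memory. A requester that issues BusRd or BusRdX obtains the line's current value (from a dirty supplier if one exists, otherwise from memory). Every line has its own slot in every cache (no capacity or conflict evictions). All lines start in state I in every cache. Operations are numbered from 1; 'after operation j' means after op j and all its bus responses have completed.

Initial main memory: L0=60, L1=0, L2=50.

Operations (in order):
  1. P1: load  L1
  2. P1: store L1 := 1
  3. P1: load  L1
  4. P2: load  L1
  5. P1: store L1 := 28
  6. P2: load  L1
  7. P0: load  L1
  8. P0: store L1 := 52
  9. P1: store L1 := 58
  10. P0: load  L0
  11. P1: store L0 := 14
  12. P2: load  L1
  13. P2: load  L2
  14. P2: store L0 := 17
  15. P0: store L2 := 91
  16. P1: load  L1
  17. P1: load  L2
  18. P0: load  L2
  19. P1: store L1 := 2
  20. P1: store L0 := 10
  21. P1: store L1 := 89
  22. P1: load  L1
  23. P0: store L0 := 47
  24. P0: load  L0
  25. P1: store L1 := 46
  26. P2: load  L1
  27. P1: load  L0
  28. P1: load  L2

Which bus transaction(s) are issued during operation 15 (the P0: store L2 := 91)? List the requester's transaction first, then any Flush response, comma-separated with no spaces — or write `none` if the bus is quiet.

bus = BusRdX

step 1: P1: load  L1  ⟶  ISI  (L1)  txn=BusRd  M[L1]=0
step 2: P1: store L1 := 1  ⟶  IMI  (L1)  txn=BusRdX  M[L1]=0
step 3: P1: load  L1  ⟶  IMI  (L1)  txn=∅  M[L1]=0
step 4: P2: load  L1  ⟶  ISS  (L1)  txn=BusRd+Flush  M[L1]=1
step 5: P1: store L1 := 28  ⟶  IMI  (L1)  txn=BusRdX  M[L1]=1
step 6: P2: load  L1  ⟶  ISS  (L1)  txn=BusRd+Flush  M[L1]=28
step 7: P0: load  L1  ⟶  SSS  (L1)  txn=BusRd  M[L1]=28
step 8: P0: store L1 := 52  ⟶  MII  (L1)  txn=BusRdX  M[L1]=28
step 9: P1: store L1 := 58  ⟶  IMI  (L1)  txn=BusRdX+Flush  M[L1]=52
step 10: P0: load  L0  ⟶  SII  (L0)  txn=BusRd  M[L0]=60
step 11: P1: store L0 := 14  ⟶  IMI  (L0)  txn=BusRdX  M[L0]=60
step 12: P2: load  L1  ⟶  ISS  (L1)  txn=BusRd+Flush  M[L1]=58
step 13: P2: load  L2  ⟶  IIS  (L2)  txn=BusRd  M[L2]=50
step 14: P2: store L0 := 17  ⟶  IIM  (L0)  txn=BusRdX+Flush  M[L0]=14
step 15: P0: store L2 := 91  ⟶  MII  (L2)  txn=BusRdX  M[L2]=50
step 16: P1: load  L1  ⟶  ISS  (L1)  txn=∅  M[L1]=58
step 17: P1: load  L2  ⟶  SSI  (L2)  txn=BusRd+Flush  M[L2]=91
step 18: P0: load  L2  ⟶  SSI  (L2)  txn=∅  M[L2]=91
step 19: P1: store L1 := 2  ⟶  IMI  (L1)  txn=BusRdX  M[L1]=58
step 20: P1: store L0 := 10  ⟶  IMI  (L0)  txn=BusRdX+Flush  M[L0]=17
step 21: P1: store L1 := 89  ⟶  IMI  (L1)  txn=∅  M[L1]=58
step 22: P1: load  L1  ⟶  IMI  (L1)  txn=∅  M[L1]=58
step 23: P0: store L0 := 47  ⟶  MII  (L0)  txn=BusRdX+Flush  M[L0]=10
step 24: P0: load  L0  ⟶  MII  (L0)  txn=∅  M[L0]=10
step 25: P1: store L1 := 46  ⟶  IMI  (L1)  txn=∅  M[L1]=58
step 26: P2: load  L1  ⟶  ISS  (L1)  txn=BusRd+Flush  M[L1]=46
step 27: P1: load  L0  ⟶  SSI  (L0)  txn=BusRd+Flush  M[L0]=47
step 28: P1: load  L2  ⟶  SSI  (L2)  txn=∅  M[L2]=91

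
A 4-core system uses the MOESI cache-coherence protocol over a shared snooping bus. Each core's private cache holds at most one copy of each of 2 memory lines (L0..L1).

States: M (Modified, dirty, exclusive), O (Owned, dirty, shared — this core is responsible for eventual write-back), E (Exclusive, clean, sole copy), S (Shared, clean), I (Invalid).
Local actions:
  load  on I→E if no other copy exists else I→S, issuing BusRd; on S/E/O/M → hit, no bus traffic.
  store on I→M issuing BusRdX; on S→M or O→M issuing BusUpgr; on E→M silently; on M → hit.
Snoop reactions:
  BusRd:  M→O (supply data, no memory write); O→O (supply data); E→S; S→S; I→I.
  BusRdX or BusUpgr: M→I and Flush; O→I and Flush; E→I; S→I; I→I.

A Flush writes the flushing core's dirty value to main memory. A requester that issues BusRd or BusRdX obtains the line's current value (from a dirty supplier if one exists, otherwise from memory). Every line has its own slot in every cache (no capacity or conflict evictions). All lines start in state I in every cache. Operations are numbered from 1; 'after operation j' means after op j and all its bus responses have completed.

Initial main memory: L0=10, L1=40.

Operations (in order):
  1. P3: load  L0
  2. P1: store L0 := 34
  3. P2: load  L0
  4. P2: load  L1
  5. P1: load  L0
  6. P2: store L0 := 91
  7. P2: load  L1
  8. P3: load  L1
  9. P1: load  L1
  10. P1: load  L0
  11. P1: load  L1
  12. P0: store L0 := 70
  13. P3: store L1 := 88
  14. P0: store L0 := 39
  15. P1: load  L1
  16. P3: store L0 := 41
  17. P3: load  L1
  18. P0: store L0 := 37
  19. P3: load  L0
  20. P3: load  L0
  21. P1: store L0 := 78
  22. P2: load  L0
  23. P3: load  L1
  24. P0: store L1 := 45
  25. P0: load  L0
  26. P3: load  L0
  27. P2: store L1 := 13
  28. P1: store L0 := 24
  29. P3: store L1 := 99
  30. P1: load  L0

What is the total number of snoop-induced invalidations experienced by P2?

step 1: P3: load  L0  ⟶  IIIE  (L0)  txn=BusRd  M[L0]=10
step 2: P1: store L0 := 34  ⟶  IMII  (L0)  txn=BusRdX  M[L0]=10
step 3: P2: load  L0  ⟶  IOSI  (L0)  txn=BusRd  M[L0]=10
step 4: P2: load  L1  ⟶  IIEI  (L1)  txn=BusRd  M[L1]=40
step 5: P1: load  L0  ⟶  IOSI  (L0)  txn=∅  M[L0]=10
step 6: P2: store L0 := 91  ⟶  IIMI  (L0)  txn=BusUpgr+Flush  M[L0]=34
step 7: P2: load  L1  ⟶  IIEI  (L1)  txn=∅  M[L1]=40
step 8: P3: load  L1  ⟶  IISS  (L1)  txn=BusRd  M[L1]=40
step 9: P1: load  L1  ⟶  ISSS  (L1)  txn=BusRd  M[L1]=40
step 10: P1: load  L0  ⟶  ISOI  (L0)  txn=BusRd  M[L0]=34
step 11: P1: load  L1  ⟶  ISSS  (L1)  txn=∅  M[L1]=40
step 12: P0: store L0 := 70  ⟶  MIII  (L0)  txn=BusRdX+Flush  M[L0]=91
step 13: P3: store L1 := 88  ⟶  IIIM  (L1)  txn=BusUpgr  M[L1]=40
step 14: P0: store L0 := 39  ⟶  MIII  (L0)  txn=∅  M[L0]=91
step 15: P1: load  L1  ⟶  ISIO  (L1)  txn=BusRd  M[L1]=40
step 16: P3: store L0 := 41  ⟶  IIIM  (L0)  txn=BusRdX+Flush  M[L0]=39
step 17: P3: load  L1  ⟶  ISIO  (L1)  txn=∅  M[L1]=40
step 18: P0: store L0 := 37  ⟶  MIII  (L0)  txn=BusRdX+Flush  M[L0]=41
step 19: P3: load  L0  ⟶  OIIS  (L0)  txn=BusRd  M[L0]=41
step 20: P3: load  L0  ⟶  OIIS  (L0)  txn=∅  M[L0]=41
step 21: P1: store L0 := 78  ⟶  IMII  (L0)  txn=BusRdX+Flush  M[L0]=37
step 22: P2: load  L0  ⟶  IOSI  (L0)  txn=BusRd  M[L0]=37
step 23: P3: load  L1  ⟶  ISIO  (L1)  txn=∅  M[L1]=40
step 24: P0: store L1 := 45  ⟶  MIII  (L1)  txn=BusRdX+Flush  M[L1]=88
step 25: P0: load  L0  ⟶  SOSI  (L0)  txn=BusRd  M[L0]=37
step 26: P3: load  L0  ⟶  SOSS  (L0)  txn=BusRd  M[L0]=37
step 27: P2: store L1 := 13  ⟶  IIMI  (L1)  txn=BusRdX+Flush  M[L1]=45
step 28: P1: store L0 := 24  ⟶  IMII  (L0)  txn=BusUpgr  M[L0]=37
step 29: P3: store L1 := 99  ⟶  IIIM  (L1)  txn=BusRdX+Flush  M[L1]=13
step 30: P1: load  L0  ⟶  IMII  (L0)  txn=∅  M[L0]=37

invalidations = 4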